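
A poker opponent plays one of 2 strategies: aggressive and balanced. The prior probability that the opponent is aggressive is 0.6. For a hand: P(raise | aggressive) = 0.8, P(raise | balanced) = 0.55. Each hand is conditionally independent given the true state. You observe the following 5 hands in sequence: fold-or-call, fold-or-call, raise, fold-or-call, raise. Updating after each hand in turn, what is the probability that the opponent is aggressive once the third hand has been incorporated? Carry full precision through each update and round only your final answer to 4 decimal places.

0.3012

Apply Bayes' rule sequentially, carrying P(aggressive) forward.
After 'fold-or-call': P(aggressive) = 0.2·0.6000 / (0.2·0.6000 + 0.45·0.4000) ≈ 0.4000
After 'fold-or-call': P(aggressive) = 0.2·0.4000 / (0.2·0.4000 + 0.45·0.6000) ≈ 0.2286
After 'raise': P(aggressive) = 0.8·0.2286 / (0.8·0.2286 + 0.55·0.7714) ≈ 0.3012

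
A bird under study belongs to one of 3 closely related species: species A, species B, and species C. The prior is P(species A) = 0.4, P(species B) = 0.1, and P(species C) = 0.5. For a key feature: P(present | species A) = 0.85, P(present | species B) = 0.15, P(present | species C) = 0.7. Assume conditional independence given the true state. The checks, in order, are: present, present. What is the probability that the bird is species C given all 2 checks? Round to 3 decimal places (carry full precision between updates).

0.457

After 'present': normaliser = 0.85·0.4000 + 0.15·0.1000 + 0.7·0.5000; P(species A) ≈ 0.4823, P(species B) ≈ 0.0213, P(species C) ≈ 0.4965
After 'present': normaliser = 0.85·0.4823 + 0.15·0.0213 + 0.7·0.4965; P(species A) ≈ 0.5389, P(species B) ≈ 0.0042, P(species C) ≈ 0.4569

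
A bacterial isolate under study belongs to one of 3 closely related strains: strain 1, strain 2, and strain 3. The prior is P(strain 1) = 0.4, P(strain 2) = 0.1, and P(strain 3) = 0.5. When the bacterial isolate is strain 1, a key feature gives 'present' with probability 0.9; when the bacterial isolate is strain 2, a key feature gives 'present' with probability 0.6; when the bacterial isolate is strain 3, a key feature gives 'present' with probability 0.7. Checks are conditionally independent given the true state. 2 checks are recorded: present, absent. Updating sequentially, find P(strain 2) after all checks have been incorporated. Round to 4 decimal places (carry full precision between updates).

Apply Bayes' rule sequentially, carrying P(strain 2) forward.
After 'present': normaliser = 0.9·0.4000 + 0.6·0.1000 + 0.7·0.5000; P(strain 1) ≈ 0.4675, P(strain 2) ≈ 0.0779, P(strain 3) ≈ 0.4545
After 'absent': normaliser = 0.1·0.4675 + 0.4·0.0779 + 0.3·0.4545; P(strain 1) ≈ 0.2182, P(strain 2) ≈ 0.1455, P(strain 3) ≈ 0.6364

0.1455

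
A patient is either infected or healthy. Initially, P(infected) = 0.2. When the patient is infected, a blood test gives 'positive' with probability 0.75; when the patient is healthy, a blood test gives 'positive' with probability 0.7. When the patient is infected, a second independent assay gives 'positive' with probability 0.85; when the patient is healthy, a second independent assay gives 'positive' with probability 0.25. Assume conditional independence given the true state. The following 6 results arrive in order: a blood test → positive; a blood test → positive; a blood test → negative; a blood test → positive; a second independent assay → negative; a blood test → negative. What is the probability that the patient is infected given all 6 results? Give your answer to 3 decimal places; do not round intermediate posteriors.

After a blood test='positive': P(infected) = 0.75·0.2000 / (0.75·0.2000 + 0.7·0.8000) ≈ 0.2113
After a blood test='positive': P(infected) = 0.75·0.2113 / (0.75·0.2113 + 0.7·0.7887) ≈ 0.2230
After a blood test='negative': P(infected) = 0.25·0.2230 / (0.25·0.2230 + 0.3·0.7770) ≈ 0.1930
After a blood test='positive': P(infected) = 0.75·0.1930 / (0.75·0.1930 + 0.7·0.8070) ≈ 0.2040
After a second independent assay='negative': P(infected) = 0.15·0.2040 / (0.15·0.2040 + 0.75·0.7960) ≈ 0.0487
After a blood test='negative': P(infected) = 0.25·0.0487 / (0.25·0.0487 + 0.3·0.9513) ≈ 0.0410

0.041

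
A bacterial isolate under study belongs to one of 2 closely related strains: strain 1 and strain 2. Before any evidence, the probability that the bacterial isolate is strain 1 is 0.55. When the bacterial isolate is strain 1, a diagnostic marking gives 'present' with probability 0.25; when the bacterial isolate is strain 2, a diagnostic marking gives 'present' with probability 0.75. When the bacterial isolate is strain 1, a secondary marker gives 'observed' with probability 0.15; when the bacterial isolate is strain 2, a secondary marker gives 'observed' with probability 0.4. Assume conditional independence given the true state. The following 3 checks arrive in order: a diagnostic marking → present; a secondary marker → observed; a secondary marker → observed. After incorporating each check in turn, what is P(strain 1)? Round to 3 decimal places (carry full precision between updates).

0.054

Apply Bayes' rule sequentially, carrying P(strain 1) forward.
After a diagnostic marking='present': P(strain 1) = 0.25·0.5500 / (0.25·0.5500 + 0.75·0.4500) ≈ 0.2895
After a secondary marker='observed': P(strain 1) = 0.15·0.2895 / (0.15·0.2895 + 0.4·0.7105) ≈ 0.1325
After a secondary marker='observed': P(strain 1) = 0.15·0.1325 / (0.15·0.1325 + 0.4·0.8675) ≈ 0.0542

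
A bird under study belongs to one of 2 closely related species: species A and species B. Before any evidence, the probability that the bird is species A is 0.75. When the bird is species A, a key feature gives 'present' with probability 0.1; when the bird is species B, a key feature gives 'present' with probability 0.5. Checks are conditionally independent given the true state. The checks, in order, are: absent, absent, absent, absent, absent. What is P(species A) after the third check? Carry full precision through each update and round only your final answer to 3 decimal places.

0.946

After 'absent': P(species A) = 0.9·0.7500 / (0.9·0.7500 + 0.5·0.2500) ≈ 0.8438
After 'absent': P(species A) = 0.9·0.8438 / (0.9·0.8438 + 0.5·0.1562) ≈ 0.9067
After 'absent': P(species A) = 0.9·0.9067 / (0.9·0.9067 + 0.5·0.0933) ≈ 0.9459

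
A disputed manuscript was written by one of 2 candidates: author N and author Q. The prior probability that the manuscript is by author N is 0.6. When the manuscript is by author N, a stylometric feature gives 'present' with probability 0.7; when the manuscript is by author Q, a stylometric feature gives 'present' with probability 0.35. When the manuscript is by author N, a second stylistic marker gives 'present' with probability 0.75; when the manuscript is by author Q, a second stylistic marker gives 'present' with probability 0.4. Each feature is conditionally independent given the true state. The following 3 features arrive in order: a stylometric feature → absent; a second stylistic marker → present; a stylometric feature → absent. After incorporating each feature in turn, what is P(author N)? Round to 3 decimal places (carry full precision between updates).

After a stylometric feature='absent': P(author N) = 0.3·0.6000 / (0.3·0.6000 + 0.65·0.4000) ≈ 0.4091
After a second stylistic marker='present': P(author N) = 0.75·0.4091 / (0.75·0.4091 + 0.4·0.5909) ≈ 0.5649
After a stylometric feature='absent': P(author N) = 0.3·0.5649 / (0.3·0.5649 + 0.65·0.4351) ≈ 0.3747

0.375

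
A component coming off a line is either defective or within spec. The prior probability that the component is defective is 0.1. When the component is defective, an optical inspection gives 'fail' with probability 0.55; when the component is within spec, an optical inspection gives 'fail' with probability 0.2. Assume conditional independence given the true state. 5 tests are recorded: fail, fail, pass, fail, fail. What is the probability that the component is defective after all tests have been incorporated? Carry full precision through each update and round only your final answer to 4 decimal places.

After 'fail': P(defective) = 0.55·0.1000 / (0.55·0.1000 + 0.2·0.9000) ≈ 0.2340
After 'fail': P(defective) = 0.55·0.2340 / (0.55·0.2340 + 0.2·0.7660) ≈ 0.4566
After 'pass': P(defective) = 0.45·0.4566 / (0.45·0.4566 + 0.8·0.5434) ≈ 0.3210
After 'fail': P(defective) = 0.55·0.3210 / (0.55·0.3210 + 0.2·0.6790) ≈ 0.5652
After 'fail': P(defective) = 0.55·0.5652 / (0.55·0.5652 + 0.2·0.4348) ≈ 0.7814

0.7814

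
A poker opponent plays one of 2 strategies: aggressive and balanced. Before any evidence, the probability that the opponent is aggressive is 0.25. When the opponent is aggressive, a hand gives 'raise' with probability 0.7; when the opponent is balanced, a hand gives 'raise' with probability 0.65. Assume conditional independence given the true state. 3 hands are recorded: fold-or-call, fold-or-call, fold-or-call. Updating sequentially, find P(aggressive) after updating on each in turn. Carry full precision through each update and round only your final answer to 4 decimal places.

0.1735

Each posterior becomes the prior for the next update.
After 'fold-or-call': P(aggressive) = 0.3·0.2500 / (0.3·0.2500 + 0.35·0.7500) ≈ 0.2222
After 'fold-or-call': P(aggressive) = 0.3·0.2222 / (0.3·0.2222 + 0.35·0.7778) ≈ 0.1967
After 'fold-or-call': P(aggressive) = 0.3·0.1967 / (0.3·0.1967 + 0.35·0.8033) ≈ 0.1735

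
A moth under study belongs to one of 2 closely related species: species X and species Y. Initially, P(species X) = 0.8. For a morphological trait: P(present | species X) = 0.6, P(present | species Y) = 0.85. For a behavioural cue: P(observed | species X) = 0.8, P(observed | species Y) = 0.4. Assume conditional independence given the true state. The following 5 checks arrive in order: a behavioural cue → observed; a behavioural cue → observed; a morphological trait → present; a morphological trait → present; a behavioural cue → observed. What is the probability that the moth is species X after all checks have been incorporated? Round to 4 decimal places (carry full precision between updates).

0.9410

After a behavioural cue='observed': P(species X) = 0.8·0.8000 / (0.8·0.8000 + 0.4·0.2000) ≈ 0.8889
After a behavioural cue='observed': P(species X) = 0.8·0.8889 / (0.8·0.8889 + 0.4·0.1111) ≈ 0.9412
After a morphological trait='present': P(species X) = 0.6·0.9412 / (0.6·0.9412 + 0.85·0.0588) ≈ 0.9187
After a morphological trait='present': P(species X) = 0.6·0.9187 / (0.6·0.9187 + 0.85·0.0813) ≈ 0.8885
After a behavioural cue='observed': P(species X) = 0.8·0.8885 / (0.8·0.8885 + 0.4·0.1115) ≈ 0.9410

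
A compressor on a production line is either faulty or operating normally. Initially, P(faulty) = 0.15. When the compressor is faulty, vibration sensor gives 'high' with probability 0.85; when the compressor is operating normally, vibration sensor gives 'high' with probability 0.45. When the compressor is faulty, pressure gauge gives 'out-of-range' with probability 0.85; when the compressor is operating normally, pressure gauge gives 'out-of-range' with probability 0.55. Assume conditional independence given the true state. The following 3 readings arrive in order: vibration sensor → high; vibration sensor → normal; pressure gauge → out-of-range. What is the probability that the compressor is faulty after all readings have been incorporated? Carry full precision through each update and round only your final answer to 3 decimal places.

0.123

After vibration sensor='high': P(faulty) = 0.85·0.1500 / (0.85·0.1500 + 0.45·0.8500) ≈ 0.2500
After vibration sensor='normal': P(faulty) = 0.15·0.2500 / (0.15·0.2500 + 0.55·0.7500) ≈ 0.0833
After pressure gauge='out-of-range': P(faulty) = 0.85·0.0833 / (0.85·0.0833 + 0.55·0.9167) ≈ 0.1232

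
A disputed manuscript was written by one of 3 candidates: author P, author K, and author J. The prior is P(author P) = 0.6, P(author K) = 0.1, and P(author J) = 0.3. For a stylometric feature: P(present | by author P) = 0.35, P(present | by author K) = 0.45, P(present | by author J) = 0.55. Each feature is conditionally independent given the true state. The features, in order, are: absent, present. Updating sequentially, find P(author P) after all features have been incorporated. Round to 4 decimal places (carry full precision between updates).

After 'absent': normaliser = 0.65·0.6000 + 0.55·0.1000 + 0.45·0.3000; P(author P) ≈ 0.6724, P(author K) ≈ 0.0948, P(author J) ≈ 0.2328
After 'present': normaliser = 0.35·0.6724 + 0.45·0.0948 + 0.55·0.2328; P(author P) ≈ 0.5796, P(author K) ≈ 0.1051, P(author J) ≈ 0.3153

0.5796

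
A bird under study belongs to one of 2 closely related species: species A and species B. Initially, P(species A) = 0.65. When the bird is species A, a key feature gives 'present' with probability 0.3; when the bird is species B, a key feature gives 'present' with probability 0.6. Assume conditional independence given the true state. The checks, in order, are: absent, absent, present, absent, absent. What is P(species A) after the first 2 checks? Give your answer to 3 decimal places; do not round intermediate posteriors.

0.850

After 'absent': P(species A) = 0.7·0.6500 / (0.7·0.6500 + 0.4·0.3500) ≈ 0.7647
After 'absent': P(species A) = 0.7·0.7647 / (0.7·0.7647 + 0.4·0.2353) ≈ 0.8505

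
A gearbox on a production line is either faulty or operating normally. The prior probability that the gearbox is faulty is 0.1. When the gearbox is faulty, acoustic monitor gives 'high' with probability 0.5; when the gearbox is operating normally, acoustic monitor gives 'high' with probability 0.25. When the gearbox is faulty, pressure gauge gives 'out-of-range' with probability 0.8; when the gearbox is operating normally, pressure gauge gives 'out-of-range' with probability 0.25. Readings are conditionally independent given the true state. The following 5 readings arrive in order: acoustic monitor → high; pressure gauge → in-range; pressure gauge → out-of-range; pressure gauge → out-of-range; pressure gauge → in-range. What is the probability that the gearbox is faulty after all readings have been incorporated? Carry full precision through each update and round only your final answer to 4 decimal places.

After acoustic monitor='high': P(faulty) = 0.5·0.1000 / (0.5·0.1000 + 0.25·0.9000) ≈ 0.1818
After pressure gauge='in-range': P(faulty) = 0.2·0.1818 / (0.2·0.1818 + 0.75·0.8182) ≈ 0.0559
After pressure gauge='out-of-range': P(faulty) = 0.8·0.0559 / (0.8·0.0559 + 0.25·0.9441) ≈ 0.1594
After pressure gauge='out-of-range': P(faulty) = 0.8·0.1594 / (0.8·0.1594 + 0.25·0.8406) ≈ 0.3777
After pressure gauge='in-range': P(faulty) = 0.2·0.3777 / (0.2·0.3777 + 0.75·0.6223) ≈ 0.1393

0.1393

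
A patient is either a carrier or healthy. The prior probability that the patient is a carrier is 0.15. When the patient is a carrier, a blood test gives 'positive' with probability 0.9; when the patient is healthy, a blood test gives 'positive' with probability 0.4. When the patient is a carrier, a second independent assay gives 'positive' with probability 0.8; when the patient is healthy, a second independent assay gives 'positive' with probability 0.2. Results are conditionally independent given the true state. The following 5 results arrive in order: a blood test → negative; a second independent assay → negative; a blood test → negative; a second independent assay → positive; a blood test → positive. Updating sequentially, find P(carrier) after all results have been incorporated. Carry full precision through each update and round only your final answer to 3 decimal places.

0.011

Each posterior becomes the prior for the next update.
After a blood test='negative': P(carrier) = 0.1·0.1500 / (0.1·0.1500 + 0.6·0.8500) ≈ 0.0286
After a second independent assay='negative': P(carrier) = 0.2·0.0286 / (0.2·0.0286 + 0.8·0.9714) ≈ 0.0073
After a blood test='negative': P(carrier) = 0.1·0.0073 / (0.1·0.0073 + 0.6·0.9927) ≈ 0.0012
After a second independent assay='positive': P(carrier) = 0.8·0.0012 / (0.8·0.0012 + 0.2·0.9988) ≈ 0.0049
After a blood test='positive': P(carrier) = 0.9·0.0049 / (0.9·0.0049 + 0.4·0.9951) ≈ 0.0109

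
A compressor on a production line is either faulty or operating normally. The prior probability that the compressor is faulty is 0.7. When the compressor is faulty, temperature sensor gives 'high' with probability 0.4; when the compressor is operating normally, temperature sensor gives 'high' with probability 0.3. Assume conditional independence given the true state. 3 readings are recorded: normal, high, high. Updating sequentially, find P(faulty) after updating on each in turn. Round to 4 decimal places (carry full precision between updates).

0.7805

After 'normal': P(faulty) = 0.6·0.7000 / (0.6·0.7000 + 0.7·0.3000) ≈ 0.6667
After 'high': P(faulty) = 0.4·0.6667 / (0.4·0.6667 + 0.3·0.3333) ≈ 0.7273
After 'high': P(faulty) = 0.4·0.7273 / (0.4·0.7273 + 0.3·0.2727) ≈ 0.7805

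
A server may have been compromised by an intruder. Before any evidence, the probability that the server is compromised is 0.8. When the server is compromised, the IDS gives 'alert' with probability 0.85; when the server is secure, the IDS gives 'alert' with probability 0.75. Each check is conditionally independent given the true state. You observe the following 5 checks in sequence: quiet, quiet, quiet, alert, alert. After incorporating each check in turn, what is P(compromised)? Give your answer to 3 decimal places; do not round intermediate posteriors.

0.526

After 'quiet': P(compromised) = 0.15·0.8000 / (0.15·0.8000 + 0.25·0.2000) ≈ 0.7059
After 'quiet': P(compromised) = 0.15·0.7059 / (0.15·0.7059 + 0.25·0.2941) ≈ 0.5902
After 'quiet': P(compromised) = 0.15·0.5902 / (0.15·0.5902 + 0.25·0.4098) ≈ 0.4635
After 'alert': P(compromised) = 0.85·0.4635 / (0.85·0.4635 + 0.75·0.5365) ≈ 0.4947
After 'alert': P(compromised) = 0.85·0.4947 / (0.85·0.4947 + 0.75·0.5053) ≈ 0.5260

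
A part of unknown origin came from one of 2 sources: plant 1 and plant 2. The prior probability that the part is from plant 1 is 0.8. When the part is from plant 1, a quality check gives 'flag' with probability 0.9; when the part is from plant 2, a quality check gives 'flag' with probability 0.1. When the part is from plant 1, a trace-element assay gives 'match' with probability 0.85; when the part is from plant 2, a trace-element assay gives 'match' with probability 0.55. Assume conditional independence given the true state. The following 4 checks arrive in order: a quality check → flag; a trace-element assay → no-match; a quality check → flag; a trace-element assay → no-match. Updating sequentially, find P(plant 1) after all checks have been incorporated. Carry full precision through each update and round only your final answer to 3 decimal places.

Apply Bayes' rule sequentially, carrying P(plant 1) forward.
After a quality check='flag': P(plant 1) = 0.9·0.8000 / (0.9·0.8000 + 0.1·0.2000) ≈ 0.9730
After a trace-element assay='no-match': P(plant 1) = 0.15·0.9730 / (0.15·0.9730 + 0.45·0.0270) ≈ 0.9231
After a quality check='flag': P(plant 1) = 0.9·0.9231 / (0.9·0.9231 + 0.1·0.0769) ≈ 0.9908
After a trace-element assay='no-match': P(plant 1) = 0.15·0.9908 / (0.15·0.9908 + 0.45·0.0092) ≈ 0.9730

0.973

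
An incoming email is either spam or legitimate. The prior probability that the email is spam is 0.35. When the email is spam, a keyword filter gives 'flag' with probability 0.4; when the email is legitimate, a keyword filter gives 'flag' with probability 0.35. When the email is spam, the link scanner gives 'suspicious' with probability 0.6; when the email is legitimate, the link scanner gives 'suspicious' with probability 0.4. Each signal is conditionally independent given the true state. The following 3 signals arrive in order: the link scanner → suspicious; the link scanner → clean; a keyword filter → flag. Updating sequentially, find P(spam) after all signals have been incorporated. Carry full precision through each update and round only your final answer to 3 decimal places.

0.381

Each posterior becomes the prior for the next update.
After the link scanner='suspicious': P(spam) = 0.6·0.3500 / (0.6·0.3500 + 0.4·0.6500) ≈ 0.4468
After the link scanner='clean': P(spam) = 0.4·0.4468 / (0.4·0.4468 + 0.6·0.5532) ≈ 0.3500
After a keyword filter='flag': P(spam) = 0.4·0.3500 / (0.4·0.3500 + 0.35·0.6500) ≈ 0.3810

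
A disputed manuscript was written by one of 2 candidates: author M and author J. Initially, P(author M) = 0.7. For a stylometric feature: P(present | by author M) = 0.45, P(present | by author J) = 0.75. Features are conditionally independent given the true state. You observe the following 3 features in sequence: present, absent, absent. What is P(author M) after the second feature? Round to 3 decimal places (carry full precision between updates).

0.755

After 'present': P(author M) = 0.45·0.7000 / (0.45·0.7000 + 0.75·0.3000) ≈ 0.5833
After 'absent': P(author M) = 0.55·0.5833 / (0.55·0.5833 + 0.25·0.4167) ≈ 0.7549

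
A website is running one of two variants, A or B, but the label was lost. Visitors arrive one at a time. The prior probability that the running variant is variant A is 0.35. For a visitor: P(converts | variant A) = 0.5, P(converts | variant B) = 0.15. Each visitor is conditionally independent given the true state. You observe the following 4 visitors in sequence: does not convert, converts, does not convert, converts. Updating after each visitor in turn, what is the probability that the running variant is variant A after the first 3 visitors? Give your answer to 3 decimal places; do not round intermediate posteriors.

After 'does not convert': P(A) = 0.5·0.3500 / (0.5·0.3500 + 0.85·0.6500) ≈ 0.2405
After 'converts': P(A) = 0.5·0.2405 / (0.5·0.2405 + 0.15·0.7595) ≈ 0.5136
After 'does not convert': P(A) = 0.5·0.5136 / (0.5·0.5136 + 0.85·0.4864) ≈ 0.3831

0.383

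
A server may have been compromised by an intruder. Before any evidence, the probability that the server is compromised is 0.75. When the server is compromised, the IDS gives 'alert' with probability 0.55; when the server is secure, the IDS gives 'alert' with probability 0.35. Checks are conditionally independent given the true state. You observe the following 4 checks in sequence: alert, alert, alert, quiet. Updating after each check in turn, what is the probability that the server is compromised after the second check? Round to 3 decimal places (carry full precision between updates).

After 'alert': P(compromised) = 0.55·0.7500 / (0.55·0.7500 + 0.35·0.2500) ≈ 0.8250
After 'alert': P(compromised) = 0.55·0.8250 / (0.55·0.8250 + 0.35·0.1750) ≈ 0.8811

0.881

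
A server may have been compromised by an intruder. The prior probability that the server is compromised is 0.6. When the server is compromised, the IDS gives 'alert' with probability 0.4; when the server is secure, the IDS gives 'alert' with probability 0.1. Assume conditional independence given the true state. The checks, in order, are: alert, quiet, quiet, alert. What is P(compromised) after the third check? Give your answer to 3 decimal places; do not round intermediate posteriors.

Apply Bayes' rule sequentially, carrying P(compromised) forward.
After 'alert': P(compromised) = 0.4·0.6000 / (0.4·0.6000 + 0.1·0.4000) ≈ 0.8571
After 'quiet': P(compromised) = 0.6·0.8571 / (0.6·0.8571 + 0.9·0.1429) ≈ 0.8000
After 'quiet': P(compromised) = 0.6·0.8000 / (0.6·0.8000 + 0.9·0.2000) ≈ 0.7273

0.727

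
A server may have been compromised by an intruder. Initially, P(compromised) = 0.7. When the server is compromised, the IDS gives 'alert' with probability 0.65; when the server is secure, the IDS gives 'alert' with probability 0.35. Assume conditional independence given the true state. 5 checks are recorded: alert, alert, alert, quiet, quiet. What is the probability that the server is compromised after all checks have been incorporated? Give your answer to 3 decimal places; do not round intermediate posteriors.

0.813

Apply Bayes' rule sequentially, carrying P(compromised) forward.
After 'alert': P(compromised) = 0.65·0.7000 / (0.65·0.7000 + 0.35·0.3000) ≈ 0.8125
After 'alert': P(compromised) = 0.65·0.8125 / (0.65·0.8125 + 0.35·0.1875) ≈ 0.8895
After 'alert': P(compromised) = 0.65·0.8895 / (0.65·0.8895 + 0.35·0.1105) ≈ 0.9373
After 'quiet': P(compromised) = 0.35·0.9373 / (0.35·0.9373 + 0.65·0.0627) ≈ 0.8895
After 'quiet': P(compromised) = 0.35·0.8895 / (0.35·0.8895 + 0.65·0.1105) ≈ 0.8125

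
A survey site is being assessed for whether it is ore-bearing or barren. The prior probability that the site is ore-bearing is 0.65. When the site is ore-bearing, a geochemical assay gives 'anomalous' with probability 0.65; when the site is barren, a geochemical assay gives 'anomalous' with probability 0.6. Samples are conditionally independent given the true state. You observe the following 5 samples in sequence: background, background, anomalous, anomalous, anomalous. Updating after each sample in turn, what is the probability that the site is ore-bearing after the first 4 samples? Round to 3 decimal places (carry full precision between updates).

0.625

Apply Bayes' rule sequentially, carrying P(ore) forward.
After 'background': P(ore) = 0.35·0.6500 / (0.35·0.6500 + 0.4·0.3500) ≈ 0.6190
After 'background': P(ore) = 0.35·0.6190 / (0.35·0.6190 + 0.4·0.3810) ≈ 0.5871
After 'anomalous': P(ore) = 0.65·0.5871 / (0.65·0.5871 + 0.6·0.4129) ≈ 0.6064
After 'anomalous': P(ore) = 0.65·0.6064 / (0.65·0.6064 + 0.6·0.3936) ≈ 0.6253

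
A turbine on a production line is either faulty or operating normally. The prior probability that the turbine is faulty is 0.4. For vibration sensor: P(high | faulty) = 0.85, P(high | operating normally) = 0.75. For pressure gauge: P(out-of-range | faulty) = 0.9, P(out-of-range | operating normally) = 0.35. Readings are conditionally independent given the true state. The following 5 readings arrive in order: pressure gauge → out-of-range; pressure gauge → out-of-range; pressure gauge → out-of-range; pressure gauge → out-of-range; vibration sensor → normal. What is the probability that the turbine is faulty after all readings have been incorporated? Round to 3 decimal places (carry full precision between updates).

After pressure gauge='out-of-range': P(faulty) = 0.9·0.4000 / (0.9·0.4000 + 0.35·0.6000) ≈ 0.6316
After pressure gauge='out-of-range': P(faulty) = 0.9·0.6316 / (0.9·0.6316 + 0.35·0.3684) ≈ 0.8151
After pressure gauge='out-of-range': P(faulty) = 0.9·0.8151 / (0.9·0.8151 + 0.35·0.1849) ≈ 0.9189
After pressure gauge='out-of-range': P(faulty) = 0.9·0.9189 / (0.9·0.9189 + 0.35·0.0811) ≈ 0.9668
After vibration sensor='normal': P(faulty) = 0.15·0.9668 / (0.15·0.9668 + 0.25·0.0332) ≈ 0.9459

0.946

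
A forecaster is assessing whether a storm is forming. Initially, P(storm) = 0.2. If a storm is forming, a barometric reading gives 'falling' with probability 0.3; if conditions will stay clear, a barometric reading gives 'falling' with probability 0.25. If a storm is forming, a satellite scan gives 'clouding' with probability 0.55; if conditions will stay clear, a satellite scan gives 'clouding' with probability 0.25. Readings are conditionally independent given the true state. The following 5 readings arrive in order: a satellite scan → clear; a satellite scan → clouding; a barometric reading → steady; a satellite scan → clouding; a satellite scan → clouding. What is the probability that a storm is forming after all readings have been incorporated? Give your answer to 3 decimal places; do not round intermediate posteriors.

0.599

After a satellite scan='clear': P(storm) = 0.45·0.2000 / (0.45·0.2000 + 0.75·0.8000) ≈ 0.1304
After a satellite scan='clouding': P(storm) = 0.55·0.1304 / (0.55·0.1304 + 0.25·0.8696) ≈ 0.2481
After a barometric reading='steady': P(storm) = 0.7·0.2481 / (0.7·0.2481 + 0.75·0.7519) ≈ 0.2355
After a satellite scan='clouding': P(storm) = 0.55·0.2355 / (0.55·0.2355 + 0.25·0.7645) ≈ 0.4039
After a satellite scan='clouding': P(storm) = 0.55·0.4039 / (0.55·0.4039 + 0.25·0.5961) ≈ 0.5985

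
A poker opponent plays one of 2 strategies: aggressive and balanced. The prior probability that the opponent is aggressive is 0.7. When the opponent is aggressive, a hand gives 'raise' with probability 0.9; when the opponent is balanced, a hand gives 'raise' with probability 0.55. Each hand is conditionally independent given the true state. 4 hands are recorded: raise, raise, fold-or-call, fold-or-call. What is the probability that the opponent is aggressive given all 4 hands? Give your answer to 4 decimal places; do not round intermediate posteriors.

0.2358

After 'raise': P(aggressive) = 0.9·0.7000 / (0.9·0.7000 + 0.55·0.3000) ≈ 0.7925
After 'raise': P(aggressive) = 0.9·0.7925 / (0.9·0.7925 + 0.55·0.2075) ≈ 0.8620
After 'fold-or-call': P(aggressive) = 0.1·0.8620 / (0.1·0.8620 + 0.45·0.1380) ≈ 0.5813
After 'fold-or-call': P(aggressive) = 0.1·0.5813 / (0.1·0.5813 + 0.45·0.4187) ≈ 0.2358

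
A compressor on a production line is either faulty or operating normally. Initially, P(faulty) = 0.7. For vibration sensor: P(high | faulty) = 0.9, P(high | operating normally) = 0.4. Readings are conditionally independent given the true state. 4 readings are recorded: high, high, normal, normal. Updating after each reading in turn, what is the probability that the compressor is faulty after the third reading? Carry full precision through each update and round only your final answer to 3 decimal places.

0.663

Apply Bayes' rule sequentially, carrying P(faulty) forward.
After 'high': P(faulty) = 0.9·0.7000 / (0.9·0.7000 + 0.4·0.3000) ≈ 0.8400
After 'high': P(faulty) = 0.9·0.8400 / (0.9·0.8400 + 0.4·0.1600) ≈ 0.9220
After 'normal': P(faulty) = 0.1·0.9220 / (0.1·0.9220 + 0.6·0.0780) ≈ 0.6632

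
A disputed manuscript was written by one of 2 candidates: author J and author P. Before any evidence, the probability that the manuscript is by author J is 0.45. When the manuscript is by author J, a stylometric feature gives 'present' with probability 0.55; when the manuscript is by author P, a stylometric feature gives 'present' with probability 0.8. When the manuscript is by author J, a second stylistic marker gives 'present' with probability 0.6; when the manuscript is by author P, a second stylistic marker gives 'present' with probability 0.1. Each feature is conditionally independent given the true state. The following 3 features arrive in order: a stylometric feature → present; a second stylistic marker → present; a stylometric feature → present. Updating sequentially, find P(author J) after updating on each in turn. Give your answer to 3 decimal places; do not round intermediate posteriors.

After a stylometric feature='present': P(author J) = 0.55·0.4500 / (0.55·0.4500 + 0.8·0.5500) ≈ 0.3600
After a second stylistic marker='present': P(author J) = 0.6·0.3600 / (0.6·0.3600 + 0.1·0.6400) ≈ 0.7714
After a stylometric feature='present': P(author J) = 0.55·0.7714 / (0.55·0.7714 + 0.8·0.2286) ≈ 0.6988

0.699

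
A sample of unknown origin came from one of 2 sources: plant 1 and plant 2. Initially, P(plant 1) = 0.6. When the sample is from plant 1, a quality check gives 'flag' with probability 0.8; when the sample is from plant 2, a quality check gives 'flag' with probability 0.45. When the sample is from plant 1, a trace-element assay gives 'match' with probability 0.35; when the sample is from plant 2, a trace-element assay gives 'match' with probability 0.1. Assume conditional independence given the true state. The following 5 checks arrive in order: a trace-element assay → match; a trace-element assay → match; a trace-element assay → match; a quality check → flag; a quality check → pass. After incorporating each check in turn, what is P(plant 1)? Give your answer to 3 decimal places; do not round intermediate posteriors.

0.977

After a trace-element assay='match': P(plant 1) = 0.35·0.6000 / (0.35·0.6000 + 0.1·0.4000) ≈ 0.8400
After a trace-element assay='match': P(plant 1) = 0.35·0.8400 / (0.35·0.8400 + 0.1·0.1600) ≈ 0.9484
After a trace-element assay='match': P(plant 1) = 0.35·0.9484 / (0.35·0.9484 + 0.1·0.0516) ≈ 0.9847
After a quality check='flag': P(plant 1) = 0.8·0.9847 / (0.8·0.9847 + 0.45·0.0153) ≈ 0.9913
After a quality check='pass': P(plant 1) = 0.2·0.9913 / (0.2·0.9913 + 0.55·0.0087) ≈ 0.9765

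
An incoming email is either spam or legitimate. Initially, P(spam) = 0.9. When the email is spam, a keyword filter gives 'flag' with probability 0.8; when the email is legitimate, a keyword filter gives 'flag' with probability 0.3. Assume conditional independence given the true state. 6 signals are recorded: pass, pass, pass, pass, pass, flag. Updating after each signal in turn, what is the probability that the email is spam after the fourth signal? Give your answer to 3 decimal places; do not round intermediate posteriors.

After 'pass': P(spam) = 0.2·0.9000 / (0.2·0.9000 + 0.7·0.1000) ≈ 0.7200
After 'pass': P(spam) = 0.2·0.7200 / (0.2·0.7200 + 0.7·0.2800) ≈ 0.4235
After 'pass': P(spam) = 0.2·0.4235 / (0.2·0.4235 + 0.7·0.5765) ≈ 0.1735
After 'pass': P(spam) = 0.2·0.1735 / (0.2·0.1735 + 0.7·0.8265) ≈ 0.0566

0.057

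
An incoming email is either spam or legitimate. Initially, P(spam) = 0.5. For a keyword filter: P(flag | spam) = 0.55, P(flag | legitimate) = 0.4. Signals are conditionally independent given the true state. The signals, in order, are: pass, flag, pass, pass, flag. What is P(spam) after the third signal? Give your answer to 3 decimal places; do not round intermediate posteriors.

0.436

After 'pass': P(spam) = 0.45·0.5000 / (0.45·0.5000 + 0.6·0.5000) ≈ 0.4286
After 'flag': P(spam) = 0.55·0.4286 / (0.55·0.4286 + 0.4·0.5714) ≈ 0.5077
After 'pass': P(spam) = 0.45·0.5077 / (0.45·0.5077 + 0.6·0.4923) ≈ 0.4361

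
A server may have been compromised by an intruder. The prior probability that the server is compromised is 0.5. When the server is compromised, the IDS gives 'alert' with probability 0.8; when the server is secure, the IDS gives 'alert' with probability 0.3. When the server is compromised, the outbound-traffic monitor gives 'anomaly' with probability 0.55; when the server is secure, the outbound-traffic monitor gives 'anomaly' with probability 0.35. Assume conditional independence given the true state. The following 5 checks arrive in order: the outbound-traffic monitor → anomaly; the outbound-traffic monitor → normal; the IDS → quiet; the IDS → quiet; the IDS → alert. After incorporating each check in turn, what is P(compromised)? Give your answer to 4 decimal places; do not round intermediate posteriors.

After the outbound-traffic monitor='anomaly': P(compromised) = 0.55·0.5000 / (0.55·0.5000 + 0.35·0.5000) ≈ 0.6111
After the outbound-traffic monitor='normal': P(compromised) = 0.45·0.6111 / (0.45·0.6111 + 0.65·0.3889) ≈ 0.5211
After the IDS='quiet': P(compromised) = 0.2·0.5211 / (0.2·0.5211 + 0.7·0.4789) ≈ 0.2371
After the IDS='quiet': P(compromised) = 0.2·0.2371 / (0.2·0.2371 + 0.7·0.7629) ≈ 0.0816
After the IDS='alert': P(compromised) = 0.8·0.0816 / (0.8·0.0816 + 0.3·0.9184) ≈ 0.1915

0.1915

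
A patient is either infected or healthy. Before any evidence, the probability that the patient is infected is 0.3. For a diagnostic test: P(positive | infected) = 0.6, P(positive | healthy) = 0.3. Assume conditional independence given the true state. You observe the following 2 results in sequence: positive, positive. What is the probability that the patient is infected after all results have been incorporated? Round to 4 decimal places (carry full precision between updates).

0.6316

After 'positive': P(infected) = 0.6·0.3000 / (0.6·0.3000 + 0.3·0.7000) ≈ 0.4615
After 'positive': P(infected) = 0.6·0.4615 / (0.6·0.4615 + 0.3·0.5385) ≈ 0.6316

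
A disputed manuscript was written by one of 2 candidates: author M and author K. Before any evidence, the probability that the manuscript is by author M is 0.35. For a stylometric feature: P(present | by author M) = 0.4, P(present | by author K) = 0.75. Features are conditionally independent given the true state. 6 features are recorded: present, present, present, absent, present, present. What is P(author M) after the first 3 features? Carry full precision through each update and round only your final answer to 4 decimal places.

After 'present': P(author M) = 0.4·0.3500 / (0.4·0.3500 + 0.75·0.6500) ≈ 0.2231
After 'present': P(author M) = 0.4·0.2231 / (0.4·0.2231 + 0.75·0.7769) ≈ 0.1328
After 'present': P(author M) = 0.4·0.1328 / (0.4·0.1328 + 0.75·0.8672) ≈ 0.0755

0.0755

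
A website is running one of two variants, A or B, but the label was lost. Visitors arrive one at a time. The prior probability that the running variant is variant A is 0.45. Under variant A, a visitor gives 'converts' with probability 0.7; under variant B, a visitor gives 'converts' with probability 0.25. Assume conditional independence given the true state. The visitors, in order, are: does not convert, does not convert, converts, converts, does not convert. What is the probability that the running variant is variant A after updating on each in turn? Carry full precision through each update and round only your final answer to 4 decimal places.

After 'does not convert': P(A) = 0.3·0.4500 / (0.3·0.4500 + 0.75·0.5500) ≈ 0.2466
After 'does not convert': P(A) = 0.3·0.2466 / (0.3·0.2466 + 0.75·0.7534) ≈ 0.1158
After 'converts': P(A) = 0.7·0.1158 / (0.7·0.1158 + 0.25·0.8842) ≈ 0.2682
After 'converts': P(A) = 0.7·0.2682 / (0.7·0.2682 + 0.25·0.7318) ≈ 0.5065
After 'does not convert': P(A) = 0.3·0.5065 / (0.3·0.5065 + 0.75·0.4935) ≈ 0.2910

0.2910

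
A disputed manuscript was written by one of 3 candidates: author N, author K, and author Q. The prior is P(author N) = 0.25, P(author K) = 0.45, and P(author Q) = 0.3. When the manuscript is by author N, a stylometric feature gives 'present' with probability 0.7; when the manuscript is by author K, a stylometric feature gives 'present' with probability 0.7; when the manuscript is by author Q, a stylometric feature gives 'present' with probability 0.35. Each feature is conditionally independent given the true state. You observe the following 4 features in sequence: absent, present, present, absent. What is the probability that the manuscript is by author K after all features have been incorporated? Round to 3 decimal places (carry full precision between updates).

After 'absent': normaliser = 0.3·0.2500 + 0.3·0.4500 + 0.65·0.3000; P(author N) ≈ 0.1852, P(author K) ≈ 0.3333, P(author Q) ≈ 0.4815
After 'present': normaliser = 0.7·0.1852 + 0.7·0.3333 + 0.35·0.4815; P(author N) ≈ 0.2439, P(author K) ≈ 0.4390, P(author Q) ≈ 0.3171
After 'present': normaliser = 0.7·0.2439 + 0.7·0.4390 + 0.35·0.3171; P(author N) ≈ 0.2899, P(author K) ≈ 0.5217, P(author Q) ≈ 0.1884
After 'absent': normaliser = 0.3·0.2899 + 0.3·0.5217 + 0.65·0.1884; P(author N) ≈ 0.2376, P(author K) ≈ 0.4277, P(author Q) ≈ 0.3347

0.428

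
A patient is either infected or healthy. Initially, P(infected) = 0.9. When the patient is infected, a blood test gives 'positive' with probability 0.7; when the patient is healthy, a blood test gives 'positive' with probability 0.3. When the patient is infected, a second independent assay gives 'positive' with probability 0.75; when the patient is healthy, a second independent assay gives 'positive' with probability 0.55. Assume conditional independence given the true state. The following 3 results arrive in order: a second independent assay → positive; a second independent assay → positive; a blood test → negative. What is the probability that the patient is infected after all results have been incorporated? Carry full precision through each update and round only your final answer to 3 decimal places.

0.878

Each posterior becomes the prior for the next update.
After a second independent assay='positive': P(infected) = 0.75·0.9000 / (0.75·0.9000 + 0.55·0.1000) ≈ 0.9247
After a second independent assay='positive': P(infected) = 0.75·0.9247 / (0.75·0.9247 + 0.55·0.0753) ≈ 0.9436
After a blood test='negative': P(infected) = 0.3·0.9436 / (0.3·0.9436 + 0.7·0.0564) ≈ 0.8776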